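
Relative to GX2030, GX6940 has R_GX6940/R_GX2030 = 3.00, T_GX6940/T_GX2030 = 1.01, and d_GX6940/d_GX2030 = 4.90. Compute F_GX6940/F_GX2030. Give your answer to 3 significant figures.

L_GX6940/L_GX2030 = (R_GX6940/R_GX2030)²(T_GX6940/T_GX2030)⁴ = (3.00)² × (1.01)⁴ = 9.365.
F_GX6940/F_GX2030 = (L_GX6940/L_GX2030)/(d_GX6940/d_GX2030)² = 9.365 / (4.90)² = 0.3901.

0.390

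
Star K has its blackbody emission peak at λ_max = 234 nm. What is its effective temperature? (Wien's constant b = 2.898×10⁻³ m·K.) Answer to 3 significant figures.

T = b/λ_max = 2.898×10⁻³ / (234×10⁻⁹) = 1.238×10^4 K.

1.24×10^4 K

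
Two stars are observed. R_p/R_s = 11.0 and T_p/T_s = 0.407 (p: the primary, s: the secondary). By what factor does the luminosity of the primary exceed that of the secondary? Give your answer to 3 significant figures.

3.32

From the Stefan–Boltzmann law, L ∝ R²T⁴, so
L_p/L_s = (R_p/R_s)² (T_p/T_s)⁴ = (11.0)² × (0.407)⁴ = 121.0 × 0.02744 = 3.320.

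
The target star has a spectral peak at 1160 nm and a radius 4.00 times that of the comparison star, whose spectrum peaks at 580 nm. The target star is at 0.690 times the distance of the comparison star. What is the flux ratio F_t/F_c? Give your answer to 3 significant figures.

Wien's law: T_t/T_c = λ_c/λ_t = 580/1160 = 0.5000.
L_t/L_c = (R_t/R_c)²(T_t/T_c)⁴ = (4.00)²(0.5000)⁴ = 1.000.
F_t/F_c = (L_t/L_c)/(d_t/d_c)² = 1.000/(0.690)² = 2.100.

2.10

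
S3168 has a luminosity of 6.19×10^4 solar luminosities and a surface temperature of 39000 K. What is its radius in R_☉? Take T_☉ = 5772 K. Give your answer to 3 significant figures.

R/R_☉ = √(L/L_☉) / (T/T_☉)² = √(6.19×10^4) / (6.757)²
       = 248.8 / 45.65 = 5.450.

5.45 R_☉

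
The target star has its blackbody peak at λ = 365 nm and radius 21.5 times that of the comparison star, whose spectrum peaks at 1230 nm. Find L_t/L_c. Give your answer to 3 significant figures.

5.96×10^4

Wien's law gives T ∝ 1/λ_max, so T_t/T_c = λ_c/λ_t = 1230/365 = 3.370.
Then L ∝ R²T⁴ gives L_t/L_c = (21.5)² × (3.370)⁴ = 462.2 × 129.0 = 5.961×10^4.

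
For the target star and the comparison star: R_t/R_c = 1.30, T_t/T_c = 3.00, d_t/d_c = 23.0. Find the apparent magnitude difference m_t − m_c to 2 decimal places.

L_t/L_c = (1.30)²(3.00)⁴ = 136.9.
F_t/F_c = (L_t/L_c)/(d_t/d_c)² = 136.9/529.0 = 0.2588.
m_t − m_c = −2.5 log₁₀(0.2588) = 1.47.

1.47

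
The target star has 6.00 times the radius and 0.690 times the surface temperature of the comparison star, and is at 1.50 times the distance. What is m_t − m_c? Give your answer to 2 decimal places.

L_t/L_c = (6.00)²(0.690)⁴ = 8.160.
F_t/F_c = (L_t/L_c)/(d_t/d_c)² = 8.160/2.250 = 3.627.
m_t − m_c = −2.5 log₁₀(3.627) = -1.40.

-1.40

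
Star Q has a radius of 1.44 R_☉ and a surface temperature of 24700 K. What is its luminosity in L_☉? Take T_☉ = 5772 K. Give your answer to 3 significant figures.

L/L_☉ = (R/R_☉)² (T/T_☉)⁴ = (1.44)² × (24700/5772)⁴
       = 2.074 × (4.279)⁴ = 2.074 × 335.3 = 695.4.

695 L_☉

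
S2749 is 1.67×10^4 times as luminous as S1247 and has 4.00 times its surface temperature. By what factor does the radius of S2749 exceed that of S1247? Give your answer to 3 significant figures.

8.08

L ∝ R²T⁴ gives R ∝ √L / T², so
R_S2749/R_S1247 = √(1.67×10^4) / (4.00)² = 129.2 / 16.00 = 8.077.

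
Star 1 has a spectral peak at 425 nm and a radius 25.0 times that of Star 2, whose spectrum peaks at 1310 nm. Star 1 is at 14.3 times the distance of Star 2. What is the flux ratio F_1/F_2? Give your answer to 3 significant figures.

276

Wien's law: T_1/T_2 = λ_2/λ_1 = 1310/425 = 3.082.
L_1/L_2 = (R_1/R_2)²(T_1/T_2)⁴ = (25.0)²(3.082)⁴ = 5.642×10^4.
F_1/F_2 = (L_1/L_2)/(d_1/d_2)² = 5.642×10^4/(14.3)² = 275.9.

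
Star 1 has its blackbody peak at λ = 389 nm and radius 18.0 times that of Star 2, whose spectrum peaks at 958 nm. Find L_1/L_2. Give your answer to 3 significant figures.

1.19×10^4

Wien's law gives T ∝ 1/λ_max, so T_1/T_2 = λ_2/λ_1 = 958/389 = 2.463.
Then L ∝ R²T⁴ gives L_1/L_2 = (18.0)² × (2.463)⁴ = 324.0 × 36.78 = 1.192×10^4.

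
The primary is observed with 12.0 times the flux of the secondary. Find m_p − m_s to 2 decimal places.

-2.70

m_p − m_s = −2.5 log₁₀(F_p/F_s) = −2.5 log₁₀(12.0) = −2.5 × (1.079) = -2.698.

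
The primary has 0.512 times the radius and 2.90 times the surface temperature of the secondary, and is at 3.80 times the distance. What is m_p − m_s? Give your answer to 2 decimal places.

-0.27

L_p/L_s = (0.512)²(2.90)⁴ = 18.54.
F_p/F_s = (L_p/L_s)/(d_p/d_s)² = 18.54/14.44 = 1.284.
m_p − m_s = −2.5 log₁₀(1.284) = -0.27.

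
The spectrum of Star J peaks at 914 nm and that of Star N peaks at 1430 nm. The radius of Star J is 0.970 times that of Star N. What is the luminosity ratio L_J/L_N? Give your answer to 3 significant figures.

5.64

Wien's law gives T ∝ 1/λ_max, so T_J/T_N = λ_N/λ_J = 1430/914 = 1.565.
Then L ∝ R²T⁴ gives L_J/L_N = (0.970)² × (1.565)⁴ = 0.9409 × 5.992 = 5.638.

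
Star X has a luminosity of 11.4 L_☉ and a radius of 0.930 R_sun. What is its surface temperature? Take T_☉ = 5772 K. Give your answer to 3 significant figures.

T/T_☉ = (L/L_☉)^(1/4) / (R/R_☉)^(1/2)
T = 5772 × (11.4)^(1/4) / √(0.930) = 5772 × 1.837 / 0.9644 = 1.100×10^4 K.

1.10×10^4 K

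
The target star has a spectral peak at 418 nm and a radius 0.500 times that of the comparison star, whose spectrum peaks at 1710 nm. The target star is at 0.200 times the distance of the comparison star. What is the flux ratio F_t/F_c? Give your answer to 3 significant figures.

Wien's law: T_t/T_c = λ_c/λ_t = 1710/418 = 4.091.
L_t/L_c = (R_t/R_c)²(T_t/T_c)⁴ = (0.500)²(4.091)⁴ = 70.02.
F_t/F_c = (L_t/L_c)/(d_t/d_c)² = 70.02/(0.200)² = 1750.

1.75×10^3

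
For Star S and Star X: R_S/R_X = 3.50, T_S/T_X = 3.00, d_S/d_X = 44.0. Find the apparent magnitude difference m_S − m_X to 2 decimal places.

0.73

L_S/L_X = (3.50)²(3.00)⁴ = 992.2.
F_S/F_X = (L_S/L_X)/(d_S/d_X)² = 992.2/1936 = 0.5125.
m_S − m_X = −2.5 log₁₀(0.5125) = 0.73.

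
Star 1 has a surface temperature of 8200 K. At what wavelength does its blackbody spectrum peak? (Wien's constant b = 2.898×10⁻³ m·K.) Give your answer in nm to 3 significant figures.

353 nm

λ_max = b/T = 2.898×10⁻³ / 8200 = 3.53×10^-7 m = 353.4 nm.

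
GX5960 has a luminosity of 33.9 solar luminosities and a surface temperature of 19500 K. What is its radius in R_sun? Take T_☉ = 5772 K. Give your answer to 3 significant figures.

0.510 R_sun

R/R_☉ = √(L/L_☉) / (T/T_☉)² = √(33.9) / (3.378)²
       = 5.822 / 11.41 = 0.5101.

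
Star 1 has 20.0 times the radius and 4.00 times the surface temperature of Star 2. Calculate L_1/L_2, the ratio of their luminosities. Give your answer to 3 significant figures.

From the Stefan–Boltzmann law, L ∝ R²T⁴, so
L_1/L_2 = (R_1/R_2)² (T_1/T_2)⁴ = (20.0)² × (4.00)⁴ = 400.0 × 256.0 = 1.024×10^5.

1.02×10^5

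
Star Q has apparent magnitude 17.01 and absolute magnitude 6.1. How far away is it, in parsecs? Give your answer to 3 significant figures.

1.52×10^3 pc

m − M = 5 log₁₀(d/10 pc)
17.01 − (6.1) = 10.91 = 5 log₁₀(d/10)
d = 10 × 10^(10.91/5) = 10 × 10^2.182 = 1521 pc.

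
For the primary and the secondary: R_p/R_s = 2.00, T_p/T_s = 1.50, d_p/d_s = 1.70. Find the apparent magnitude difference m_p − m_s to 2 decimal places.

-2.11

L_p/L_s = (2.00)²(1.50)⁴ = 20.25.
F_p/F_s = (L_p/L_s)/(d_p/d_s)² = 20.25/2.890 = 7.007.
m_p − m_s = −2.5 log₁₀(7.007) = -2.11.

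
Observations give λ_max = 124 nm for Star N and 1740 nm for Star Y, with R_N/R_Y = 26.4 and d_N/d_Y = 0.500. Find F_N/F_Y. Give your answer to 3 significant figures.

Wien's law: T_N/T_Y = λ_Y/λ_N = 1740/124 = 14.03.
L_N/L_Y = (R_N/R_Y)²(T_N/T_Y)⁴ = (26.4)²(14.03)⁴ = 2.702×10^7.
F_N/F_Y = (L_N/L_Y)/(d_N/d_Y)² = 2.702×10^7/(0.500)² = 1.081×10^8.

1.08×10^8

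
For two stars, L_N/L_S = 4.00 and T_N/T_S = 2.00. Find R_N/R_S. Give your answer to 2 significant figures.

0.50

L ∝ R²T⁴ gives R ∝ √L / T², so
R_N/R_S = √(4.00) / (2.00)² = 2.000 / 4.000 = 0.5000.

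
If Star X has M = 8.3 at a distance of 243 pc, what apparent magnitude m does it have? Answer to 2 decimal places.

m = M + 5 log₁₀(d/10 pc) = 8.3 + 5 log₁₀(243/10)
  = 8.3 + 5 × 1.386 = 8.3 + 6.93 = 15.23.

15.23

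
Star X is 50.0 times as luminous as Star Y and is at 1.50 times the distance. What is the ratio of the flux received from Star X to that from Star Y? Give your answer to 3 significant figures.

F = L/(4πd²), so F_X/F_Y = (L_X/L_Y) / (d_X/d_Y)²
= 50.0 / (1.50)² = 50.0 / 2.250 = 22.22.

22.2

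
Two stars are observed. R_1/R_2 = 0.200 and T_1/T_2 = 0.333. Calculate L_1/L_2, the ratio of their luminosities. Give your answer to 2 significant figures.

4.9×10^-4

From the Stefan–Boltzmann law, L ∝ R²T⁴, so
L_1/L_2 = (R_1/R_2)² (T_1/T_2)⁴ = (0.200)² × (0.333)⁴ = 0.04000 × 0.01230 = 4.919×10^-4.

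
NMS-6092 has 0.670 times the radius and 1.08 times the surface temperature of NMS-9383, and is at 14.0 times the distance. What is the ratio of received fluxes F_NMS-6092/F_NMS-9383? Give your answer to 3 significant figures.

0.00312

L_NMS-6092/L_NMS-9383 = (R_NMS-6092/R_NMS-9383)²(T_NMS-6092/T_NMS-9383)⁴ = (0.670)² × (1.08)⁴ = 0.6107.
F_NMS-6092/F_NMS-9383 = (L_NMS-6092/L_NMS-9383)/(d_NMS-6092/d_NMS-9383)² = 0.6107 / (14.0)² = 0.003116.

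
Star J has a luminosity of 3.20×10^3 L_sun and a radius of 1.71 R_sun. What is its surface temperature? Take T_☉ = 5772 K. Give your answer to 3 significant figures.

T/T_☉ = (L/L_☉)^(1/4) / (R/R_☉)^(1/2)
T = 5772 × (3.20×10^3)^(1/4) / √(1.71) = 5772 × 7.521 / 1.308 = 3.320×10^4 K.

3.32×10^4 K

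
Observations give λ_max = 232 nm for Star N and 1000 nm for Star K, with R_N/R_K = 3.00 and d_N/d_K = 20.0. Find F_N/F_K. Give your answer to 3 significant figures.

Wien's law: T_N/T_K = λ_K/λ_N = 1000/232 = 4.310.
L_N/L_K = (R_N/R_K)²(T_N/T_K)⁴ = (3.00)²(4.310)⁴ = 3107.
F_N/F_K = (L_N/L_K)/(d_N/d_K)² = 3107/(20.0)² = 7.767.

7.77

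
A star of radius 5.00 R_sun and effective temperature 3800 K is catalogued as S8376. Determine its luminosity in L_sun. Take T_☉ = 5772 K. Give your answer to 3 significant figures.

L/L_☉ = (R/R_☉)² (T/T_☉)⁴ = (5.00)² × (3800/5772)⁴
       = 25.00 × (0.6584)⁴ = 25.00 × 0.1879 = 4.696.

4.70 L_sun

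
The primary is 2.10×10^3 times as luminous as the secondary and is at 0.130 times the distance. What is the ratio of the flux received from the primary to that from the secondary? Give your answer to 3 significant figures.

F = L/(4πd²), so F_p/F_s = (L_p/L_s) / (d_p/d_s)²
= 2.10×10^3 / (0.130)² = 2.10×10^3 / 0.01690 = 1.243×10^5.

1.24×10^5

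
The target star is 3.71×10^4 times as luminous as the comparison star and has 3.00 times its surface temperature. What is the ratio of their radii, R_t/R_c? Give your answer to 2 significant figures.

L ∝ R²T⁴ gives R ∝ √L / T², so
R_t/R_c = √(3.71×10^4) / (3.00)² = 192.6 / 9.000 = 21.40.

21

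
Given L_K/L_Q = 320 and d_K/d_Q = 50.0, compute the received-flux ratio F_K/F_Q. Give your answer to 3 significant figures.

0.128

F = L/(4πd²), so F_K/F_Q = (L_K/L_Q) / (d_K/d_Q)²
= 320 / (50.0)² = 320 / 2500 = 0.1280.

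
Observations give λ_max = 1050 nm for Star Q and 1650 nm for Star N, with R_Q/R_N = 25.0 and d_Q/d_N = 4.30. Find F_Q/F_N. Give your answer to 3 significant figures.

Wien's law: T_Q/T_N = λ_N/λ_Q = 1650/1050 = 1.571.
L_Q/L_N = (R_Q/R_N)²(T_Q/T_N)⁴ = (25.0)²(1.571)⁴ = 3811.
F_Q/F_N = (L_Q/L_N)/(d_Q/d_N)² = 3811/(4.30)² = 206.1.

206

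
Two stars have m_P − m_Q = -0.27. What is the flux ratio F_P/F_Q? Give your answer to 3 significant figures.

F_P/F_Q = 10^(−(m_P − m_Q)/2.5) = 10^(0.27/2.5) = 10^0.108 = 1.282.

1.28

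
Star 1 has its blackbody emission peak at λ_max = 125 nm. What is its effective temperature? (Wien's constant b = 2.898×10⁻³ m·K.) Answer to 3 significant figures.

2.32×10^4 K

T = b/λ_max = 2.898×10⁻³ / (125×10⁻⁹) = 2.318×10^4 K.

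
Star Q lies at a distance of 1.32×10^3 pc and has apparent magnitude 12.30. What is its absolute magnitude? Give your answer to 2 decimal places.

M = m − 5 log₁₀(d/10 pc) = 12.30 − 5 log₁₀(1.32×10^3/10)
  = 12.30 − 5 × 2.121 = 12.30 − 10.60 = 1.70.

1.70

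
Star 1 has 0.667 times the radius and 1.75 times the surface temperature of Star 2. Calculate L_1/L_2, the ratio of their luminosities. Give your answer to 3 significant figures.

From the Stefan–Boltzmann law, L ∝ R²T⁴, so
L_1/L_2 = (R_1/R_2)² (T_1/T_2)⁴ = (0.667)² × (1.75)⁴ = 0.4449 × 9.379 = 4.173.

4.17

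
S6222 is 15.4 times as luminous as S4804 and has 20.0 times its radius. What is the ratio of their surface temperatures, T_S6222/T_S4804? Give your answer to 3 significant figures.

L ∝ R²T⁴ gives T ∝ (L/R²)^(1/4), so
T_S6222/T_S4804 = (15.4 / 20.0²)^(1/4) = (0.03850)^(1/4) = 0.4430.

0.443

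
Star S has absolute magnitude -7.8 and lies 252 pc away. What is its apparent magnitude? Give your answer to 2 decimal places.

-0.79

m = M + 5 log₁₀(d/10 pc) = -7.8 + 5 log₁₀(252/10)
  = -7.8 + 5 × 1.401 = -7.8 + 7.01 = -0.79.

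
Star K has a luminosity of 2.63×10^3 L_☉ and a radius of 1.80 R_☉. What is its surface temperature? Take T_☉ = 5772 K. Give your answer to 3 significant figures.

T/T_☉ = (L/L_☉)^(1/4) / (R/R_☉)^(1/2)
T = 5772 × (2.63×10^3)^(1/4) / √(1.80) = 5772 × 7.161 / 1.342 = 3.081×10^4 K.

3.08×10^4 K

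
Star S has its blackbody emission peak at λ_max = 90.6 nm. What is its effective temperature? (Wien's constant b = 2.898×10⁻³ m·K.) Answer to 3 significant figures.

3.20×10^4 K

T = b/λ_max = 2.898×10⁻³ / (90.6×10⁻⁹) = 3.199×10^4 K.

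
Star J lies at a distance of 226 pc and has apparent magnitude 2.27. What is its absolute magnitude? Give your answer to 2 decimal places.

-4.50

M = m − 5 log₁₀(d/10 pc) = 2.27 − 5 log₁₀(226/10)
  = 2.27 − 5 × 1.354 = 2.27 − 6.77 = -4.50.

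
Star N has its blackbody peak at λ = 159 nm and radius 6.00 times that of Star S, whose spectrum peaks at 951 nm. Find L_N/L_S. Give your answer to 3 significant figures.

Wien's law gives T ∝ 1/λ_max, so T_N/T_S = λ_S/λ_N = 951/159 = 5.981.
Then L ∝ R²T⁴ gives L_N/L_S = (6.00)² × (5.981)⁴ = 36.00 × 1280 = 4.607×10^4.

4.61×10^4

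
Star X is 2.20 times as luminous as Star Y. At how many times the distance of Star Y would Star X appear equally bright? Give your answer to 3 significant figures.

1.48

Equal flux requires L_X/d_X² = L_Y/d_Y², so d_X/d_Y = √(L_X/L_Y)
= √(2.20) = 1.483.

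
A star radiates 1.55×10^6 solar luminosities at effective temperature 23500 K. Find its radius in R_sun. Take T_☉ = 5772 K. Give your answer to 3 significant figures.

75.1 R_sun

R/R_☉ = √(L/L_☉) / (T/T_☉)² = √(1.55×10^6) / (4.071)²
       = 1245 / 16.58 = 75.11.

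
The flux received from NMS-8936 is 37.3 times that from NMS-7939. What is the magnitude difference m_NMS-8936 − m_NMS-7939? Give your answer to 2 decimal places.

m_NMS-8936 − m_NMS-7939 = −2.5 log₁₀(F_NMS-8936/F_NMS-7939) = −2.5 log₁₀(37.3) = −2.5 × (1.572) = -3.929.

-3.93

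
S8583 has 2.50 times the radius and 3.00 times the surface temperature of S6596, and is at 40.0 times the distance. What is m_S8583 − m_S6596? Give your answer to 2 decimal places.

1.25

L_S8583/L_S6596 = (2.50)²(3.00)⁴ = 506.2.
F_S8583/F_S6596 = (L_S8583/L_S6596)/(d_S8583/d_S6596)² = 506.2/1600 = 0.3164.
m_S8583 − m_S6596 = −2.5 log₁₀(0.3164) = 1.25.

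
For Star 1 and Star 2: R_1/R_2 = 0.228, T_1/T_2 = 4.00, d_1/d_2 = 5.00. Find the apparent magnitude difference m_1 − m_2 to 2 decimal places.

0.68

L_1/L_2 = (0.228)²(4.00)⁴ = 13.31.
F_1/F_2 = (L_1/L_2)/(d_1/d_2)² = 13.31/25.00 = 0.5323.
m_1 − m_2 = −2.5 log₁₀(0.5323) = 0.68.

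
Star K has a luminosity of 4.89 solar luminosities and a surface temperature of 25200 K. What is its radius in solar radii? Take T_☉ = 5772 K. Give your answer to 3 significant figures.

0.116 solar radii

R/R_☉ = √(L/L_☉) / (T/T_☉)² = √(4.89) / (4.366)²
       = 2.211 / 19.06 = 0.1160.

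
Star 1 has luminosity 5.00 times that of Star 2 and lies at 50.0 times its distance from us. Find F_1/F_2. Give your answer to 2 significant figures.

0.0020

F = L/(4πd²), so F_1/F_2 = (L_1/L_2) / (d_1/d_2)²
= 5.00 / (50.0)² = 5.00 / 2500 = 0.002000.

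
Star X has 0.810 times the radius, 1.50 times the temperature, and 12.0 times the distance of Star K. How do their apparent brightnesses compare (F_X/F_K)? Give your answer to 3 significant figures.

L_X/L_K = (R_X/R_K)²(T_X/T_K)⁴ = (0.810)² × (1.50)⁴ = 3.322.
F_X/F_K = (L_X/L_K)/(d_X/d_K)² = 3.322 / (12.0)² = 0.02307.

0.0231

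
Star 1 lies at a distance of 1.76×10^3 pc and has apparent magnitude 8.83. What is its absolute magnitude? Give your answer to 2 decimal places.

-2.40

M = m − 5 log₁₀(d/10 pc) = 8.83 − 5 log₁₀(1.76×10^3/10)
  = 8.83 − 5 × 2.246 = 8.83 − 11.23 = -2.40.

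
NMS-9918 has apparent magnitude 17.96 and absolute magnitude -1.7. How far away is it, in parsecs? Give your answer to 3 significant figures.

8.55×10^4 pc

m − M = 5 log₁₀(d/10 pc)
17.96 − (-1.7) = 19.66 = 5 log₁₀(d/10)
d = 10 × 10^(19.66/5) = 10 × 10^3.932 = 8.551×10^4 pc.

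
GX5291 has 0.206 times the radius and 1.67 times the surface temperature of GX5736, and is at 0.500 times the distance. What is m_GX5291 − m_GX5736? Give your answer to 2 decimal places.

L_GX5291/L_GX5736 = (0.206)²(1.67)⁴ = 0.3301.
F_GX5291/F_GX5736 = (L_GX5291/L_GX5736)/(d_GX5291/d_GX5736)² = 0.3301/0.2500 = 1.320.
m_GX5291 − m_GX5736 = −2.5 log₁₀(1.320) = -0.30.

-0.30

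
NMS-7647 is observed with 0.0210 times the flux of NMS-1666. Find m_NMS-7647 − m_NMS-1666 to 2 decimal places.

m_NMS-7647 − m_NMS-1666 = −2.5 log₁₀(F_NMS-7647/F_NMS-1666) = −2.5 log₁₀(0.0210) = −2.5 × (-1.678) = 4.194.

4.19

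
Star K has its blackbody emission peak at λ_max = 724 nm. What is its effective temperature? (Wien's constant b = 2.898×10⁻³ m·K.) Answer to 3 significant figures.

T = b/λ_max = 2.898×10⁻³ / (724×10⁻⁹) = 4003 K.

4.00×10^3 K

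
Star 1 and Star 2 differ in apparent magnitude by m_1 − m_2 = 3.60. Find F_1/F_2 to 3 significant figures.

F_1/F_2 = 10^(−(m_1 − m_2)/2.5) = 10^(-3.60/2.5) = 10^-1.440 = 0.03631.

0.0363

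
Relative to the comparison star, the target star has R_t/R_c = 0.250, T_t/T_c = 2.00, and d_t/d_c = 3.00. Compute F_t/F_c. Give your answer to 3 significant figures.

L_t/L_c = (R_t/R_c)²(T_t/T_c)⁴ = (0.250)² × (2.00)⁴ = 1.000.
F_t/F_c = (L_t/L_c)/(d_t/d_c)² = 1.000 / (3.00)² = 0.1111.

0.111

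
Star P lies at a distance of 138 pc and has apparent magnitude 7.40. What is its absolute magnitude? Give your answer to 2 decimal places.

1.70

M = m − 5 log₁₀(d/10 pc) = 7.40 − 5 log₁₀(138/10)
  = 7.40 − 5 × 1.140 = 7.40 − 5.70 = 1.70.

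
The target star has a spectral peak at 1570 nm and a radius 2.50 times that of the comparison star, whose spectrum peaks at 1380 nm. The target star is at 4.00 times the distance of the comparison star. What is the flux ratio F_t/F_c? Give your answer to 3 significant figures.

Wien's law: T_t/T_c = λ_c/λ_t = 1380/1570 = 0.8790.
L_t/L_c = (R_t/R_c)²(T_t/T_c)⁴ = (2.50)²(0.8790)⁴ = 3.731.
F_t/F_c = (L_t/L_c)/(d_t/d_c)² = 3.731/(4.00)² = 0.2332.

0.233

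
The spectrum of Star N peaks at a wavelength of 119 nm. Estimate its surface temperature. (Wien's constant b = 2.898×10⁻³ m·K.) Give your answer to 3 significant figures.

2.44×10^4 K

T = b/λ_max = 2.898×10⁻³ / (119×10⁻⁹) = 2.435×10^4 K.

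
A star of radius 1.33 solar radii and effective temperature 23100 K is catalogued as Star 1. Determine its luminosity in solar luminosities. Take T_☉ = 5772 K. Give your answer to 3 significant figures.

454 solar luminosities

L/L_☉ = (R/R_☉)² (T/T_☉)⁴ = (1.33)² × (23100/5772)⁴
       = 1.769 × (4.002)⁴ = 1.769 × 256.5 = 453.8.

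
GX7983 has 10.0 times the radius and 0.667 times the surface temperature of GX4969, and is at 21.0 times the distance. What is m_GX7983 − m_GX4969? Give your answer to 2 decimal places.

3.37

L_GX7983/L_GX4969 = (10.0)²(0.667)⁴ = 19.79.
F_GX7983/F_GX4969 = (L_GX7983/L_GX4969)/(d_GX7983/d_GX4969)² = 19.79/441.0 = 0.04488.
m_GX7983 − m_GX4969 = −2.5 log₁₀(0.04488) = 3.37.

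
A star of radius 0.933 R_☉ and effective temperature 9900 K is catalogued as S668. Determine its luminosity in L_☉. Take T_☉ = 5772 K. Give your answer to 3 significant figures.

7.53 L_☉

L/L_☉ = (R/R_☉)² (T/T_☉)⁴ = (0.933)² × (9900/5772)⁴
       = 0.8705 × (1.715)⁴ = 0.8705 × 8.654 = 7.534.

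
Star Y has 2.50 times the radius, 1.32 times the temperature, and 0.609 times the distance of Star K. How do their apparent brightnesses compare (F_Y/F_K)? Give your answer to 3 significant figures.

51.2

L_Y/L_K = (R_Y/R_K)²(T_Y/T_K)⁴ = (2.50)² × (1.32)⁴ = 18.97.
F_Y/F_K = (L_Y/L_K)/(d_Y/d_K)² = 18.97 / (0.609)² = 51.16.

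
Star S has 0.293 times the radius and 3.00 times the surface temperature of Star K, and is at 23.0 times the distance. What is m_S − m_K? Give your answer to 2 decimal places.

L_S/L_K = (0.293)²(3.00)⁴ = 6.954.
F_S/F_K = (L_S/L_K)/(d_S/d_K)² = 6.954/529.0 = 0.01315.
m_S − m_K = −2.5 log₁₀(0.01315) = 4.70.

4.70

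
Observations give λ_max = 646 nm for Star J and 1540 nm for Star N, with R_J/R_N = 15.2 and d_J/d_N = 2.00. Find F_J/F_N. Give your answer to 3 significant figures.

1.87×10^3

Wien's law: T_J/T_N = λ_N/λ_J = 1540/646 = 2.384.
L_J/L_N = (R_J/R_N)²(T_J/T_N)⁴ = (15.2)²(2.384)⁴ = 7462.
F_J/F_N = (L_J/L_N)/(d_J/d_N)² = 7462/(2.00)² = 1865.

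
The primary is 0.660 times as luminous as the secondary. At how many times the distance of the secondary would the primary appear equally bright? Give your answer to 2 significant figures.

Equal flux requires L_p/d_p² = L_s/d_s², so d_p/d_s = √(L_p/L_s)
= √(0.660) = 0.8124.

0.81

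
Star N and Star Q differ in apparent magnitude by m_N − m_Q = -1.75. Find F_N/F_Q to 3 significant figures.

5.01

F_N/F_Q = 10^(−(m_N − m_Q)/2.5) = 10^(1.75/2.5) = 10^0.700 = 5.012.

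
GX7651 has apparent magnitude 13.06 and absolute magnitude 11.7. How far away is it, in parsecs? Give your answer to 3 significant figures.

m − M = 5 log₁₀(d/10 pc)
13.06 − (11.7) = 1.36 = 5 log₁₀(d/10)
d = 10 × 10^(1.36/5) = 10 × 10^0.272 = 18.71 pc.

18.7 pc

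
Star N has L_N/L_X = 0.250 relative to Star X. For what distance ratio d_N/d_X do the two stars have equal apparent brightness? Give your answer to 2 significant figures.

Equal flux requires L_N/d_N² = L_X/d_X², so d_N/d_X = √(L_N/L_X)
= √(0.250) = 0.5000.

0.50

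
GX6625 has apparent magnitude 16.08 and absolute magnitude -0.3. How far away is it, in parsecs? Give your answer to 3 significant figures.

m − M = 5 log₁₀(d/10 pc)
16.08 − (-0.3) = 16.38 = 5 log₁₀(d/10)
d = 10 × 10^(16.38/5) = 10 × 10^3.276 = 1.888×10^4 pc.

1.89×10^4 pc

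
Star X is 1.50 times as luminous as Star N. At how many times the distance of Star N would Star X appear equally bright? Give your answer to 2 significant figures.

Equal flux requires L_X/d_X² = L_N/d_N², so d_X/d_N = √(L_X/L_N)
= √(1.50) = 1.225.

1.2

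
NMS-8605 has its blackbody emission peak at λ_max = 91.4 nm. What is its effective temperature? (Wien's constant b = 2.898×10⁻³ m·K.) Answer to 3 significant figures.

T = b/λ_max = 2.898×10⁻³ / (91.4×10⁻⁹) = 3.171×10^4 K.

3.17×10^4 K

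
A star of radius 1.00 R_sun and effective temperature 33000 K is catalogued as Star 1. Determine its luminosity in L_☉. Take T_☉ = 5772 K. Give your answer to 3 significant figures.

L/L_☉ = (R/R_☉)² (T/T_☉)⁴ = (1.00)² × (33000/5772)⁴
       = 1.000 × (5.717)⁴ = 1.000 × 1068 = 1068.

1.07×10^3 L_☉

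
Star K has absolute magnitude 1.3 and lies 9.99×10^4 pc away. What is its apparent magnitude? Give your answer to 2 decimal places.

21.30

m = M + 5 log₁₀(d/10 pc) = 1.3 + 5 log₁₀(9.99×10^4/10)
  = 1.3 + 5 × 4.000 = 1.3 + 20.00 = 21.30.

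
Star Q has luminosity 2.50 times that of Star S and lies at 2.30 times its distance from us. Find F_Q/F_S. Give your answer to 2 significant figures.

F = L/(4πd²), so F_Q/F_S = (L_Q/L_S) / (d_Q/d_S)²
= 2.50 / (2.30)² = 2.50 / 5.290 = 0.4726.

0.47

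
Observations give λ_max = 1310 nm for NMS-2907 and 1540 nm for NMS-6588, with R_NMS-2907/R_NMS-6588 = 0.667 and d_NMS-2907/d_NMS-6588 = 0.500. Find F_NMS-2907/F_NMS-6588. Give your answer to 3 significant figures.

3.40

Wien's law: T_NMS-2907/T_NMS-6588 = λ_NMS-6588/λ_NMS-2907 = 1540/1310 = 1.176.
L_NMS-2907/L_NMS-6588 = (R_NMS-2907/R_NMS-6588)²(T_NMS-2907/T_NMS-6588)⁴ = (0.667)²(1.176)⁴ = 0.8497.
F_NMS-2907/F_NMS-6588 = (L_NMS-2907/L_NMS-6588)/(d_NMS-2907/d_NMS-6588)² = 0.8497/(0.500)² = 3.399.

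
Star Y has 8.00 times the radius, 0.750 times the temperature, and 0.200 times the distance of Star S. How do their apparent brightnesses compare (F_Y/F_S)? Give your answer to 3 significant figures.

L_Y/L_S = (R_Y/R_S)²(T_Y/T_S)⁴ = (8.00)² × (0.750)⁴ = 20.25.
F_Y/F_S = (L_Y/L_S)/(d_Y/d_S)² = 20.25 / (0.200)² = 506.2.

506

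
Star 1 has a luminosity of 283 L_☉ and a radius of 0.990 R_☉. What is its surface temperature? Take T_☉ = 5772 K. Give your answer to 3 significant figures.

2.38×10^4 K

T/T_☉ = (L/L_☉)^(1/4) / (R/R_☉)^(1/2)
T = 5772 × (283)^(1/4) / √(0.990) = 5772 × 4.102 / 0.9950 = 2.379×10^4 K.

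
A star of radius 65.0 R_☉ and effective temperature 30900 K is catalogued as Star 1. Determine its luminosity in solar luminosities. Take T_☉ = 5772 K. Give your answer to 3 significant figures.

3.47×10^6 solar luminosities

L/L_☉ = (R/R_☉)² (T/T_☉)⁴ = (65.0)² × (30900/5772)⁴
       = 4225 × (5.353)⁴ = 4225 × 821.4 = 3.470×10^6.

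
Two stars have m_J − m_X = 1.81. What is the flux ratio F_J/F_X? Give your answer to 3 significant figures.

F_J/F_X = 10^(−(m_J − m_X)/2.5) = 10^(-1.81/2.5) = 10^-0.724 = 0.1888.

0.189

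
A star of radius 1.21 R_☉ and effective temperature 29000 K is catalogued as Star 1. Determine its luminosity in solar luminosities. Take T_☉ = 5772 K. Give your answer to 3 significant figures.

L/L_☉ = (R/R_☉)² (T/T_☉)⁴ = (1.21)² × (29000/5772)⁴
       = 1.464 × (5.024)⁴ = 1.464 × 637.2 = 932.9.

933 solar luminosities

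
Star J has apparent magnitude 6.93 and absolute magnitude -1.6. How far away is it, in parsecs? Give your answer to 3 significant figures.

m − M = 5 log₁₀(d/10 pc)
6.93 − (-1.6) = 8.53 = 5 log₁₀(d/10)
d = 10 × 10^(8.53/5) = 10 × 10^1.706 = 508.2 pc.

508 pc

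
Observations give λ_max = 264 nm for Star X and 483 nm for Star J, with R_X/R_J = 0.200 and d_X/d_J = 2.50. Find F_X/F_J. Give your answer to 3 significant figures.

0.0717

Wien's law: T_X/T_J = λ_J/λ_X = 483/264 = 1.830.
L_X/L_J = (R_X/R_J)²(T_X/T_J)⁴ = (0.200)²(1.830)⁴ = 0.4482.
F_X/F_J = (L_X/L_J)/(d_X/d_J)² = 0.4482/(2.50)² = 0.07171.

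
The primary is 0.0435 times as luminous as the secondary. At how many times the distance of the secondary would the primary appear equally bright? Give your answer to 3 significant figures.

Equal flux requires L_p/d_p² = L_s/d_s², so d_p/d_s = √(L_p/L_s)
= √(0.0435) = 0.2086.

0.209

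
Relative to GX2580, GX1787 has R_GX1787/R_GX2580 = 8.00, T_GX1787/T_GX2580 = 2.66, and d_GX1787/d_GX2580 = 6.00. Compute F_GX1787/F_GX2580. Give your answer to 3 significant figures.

L_GX1787/L_GX2580 = (R_GX1787/R_GX2580)²(T_GX1787/T_GX2580)⁴ = (8.00)² × (2.66)⁴ = 3204.
F_GX1787/F_GX2580 = (L_GX1787/L_GX2580)/(d_GX1787/d_GX2580)² = 3204 / (6.00)² = 89.00.

89.0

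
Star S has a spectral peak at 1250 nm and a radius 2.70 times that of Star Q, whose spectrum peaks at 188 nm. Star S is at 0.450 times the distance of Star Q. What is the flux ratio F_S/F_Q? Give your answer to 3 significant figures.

0.0184

Wien's law: T_S/T_Q = λ_Q/λ_S = 188/1250 = 0.1504.
L_S/L_Q = (R_S/R_Q)²(T_S/T_Q)⁴ = (2.70)²(0.1504)⁴ = 0.003730.
F_S/F_Q = (L_S/L_Q)/(d_S/d_Q)² = 0.003730/(0.450)² = 0.01842.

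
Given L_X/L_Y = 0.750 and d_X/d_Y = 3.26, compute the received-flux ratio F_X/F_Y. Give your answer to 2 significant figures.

0.071

F = L/(4πd²), so F_X/F_Y = (L_X/L_Y) / (d_X/d_Y)²
= 0.750 / (3.26)² = 0.750 / 10.63 = 0.07057.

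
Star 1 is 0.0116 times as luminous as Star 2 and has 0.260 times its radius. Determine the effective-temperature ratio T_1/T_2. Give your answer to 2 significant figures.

0.64

L ∝ R²T⁴ gives T ∝ (L/R²)^(1/4), so
T_1/T_2 = (0.0116 / 0.260²)^(1/4) = (0.1716)^(1/4) = 0.6436.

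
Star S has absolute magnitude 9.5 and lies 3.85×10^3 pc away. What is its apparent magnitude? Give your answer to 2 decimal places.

22.43

m = M + 5 log₁₀(d/10 pc) = 9.5 + 5 log₁₀(3.85×10^3/10)
  = 9.5 + 5 × 2.585 = 9.5 + 12.93 = 22.43.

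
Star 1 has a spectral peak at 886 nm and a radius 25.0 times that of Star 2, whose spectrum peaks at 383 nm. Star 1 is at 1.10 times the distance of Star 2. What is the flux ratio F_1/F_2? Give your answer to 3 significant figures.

Wien's law: T_1/T_2 = λ_2/λ_1 = 383/886 = 0.4323.
L_1/L_2 = (R_1/R_2)²(T_1/T_2)⁴ = (25.0)²(0.4323)⁴ = 21.82.
F_1/F_2 = (L_1/L_2)/(d_1/d_2)² = 21.82/(1.10)² = 18.04.

18.0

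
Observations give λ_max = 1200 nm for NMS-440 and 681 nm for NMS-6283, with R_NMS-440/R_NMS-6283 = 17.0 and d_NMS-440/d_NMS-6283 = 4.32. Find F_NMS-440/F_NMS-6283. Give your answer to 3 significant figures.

Wien's law: T_NMS-440/T_NMS-6283 = λ_NMS-6283/λ_NMS-440 = 681/1200 = 0.5675.
L_NMS-440/L_NMS-6283 = (R_NMS-440/R_NMS-6283)²(T_NMS-440/T_NMS-6283)⁴ = (17.0)²(0.5675)⁴ = 29.98.
F_NMS-440/F_NMS-6283 = (L_NMS-440/L_NMS-6283)/(d_NMS-440/d_NMS-6283)² = 29.98/(4.32)² = 1.606.

1.61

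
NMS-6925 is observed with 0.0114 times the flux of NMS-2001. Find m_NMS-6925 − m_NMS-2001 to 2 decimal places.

m_NMS-6925 − m_NMS-2001 = −2.5 log₁₀(F_NMS-6925/F_NMS-2001) = −2.5 log₁₀(0.0114) = −2.5 × (-1.943) = 4.858.

4.86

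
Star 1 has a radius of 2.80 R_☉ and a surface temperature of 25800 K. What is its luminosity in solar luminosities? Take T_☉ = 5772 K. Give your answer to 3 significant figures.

L/L_☉ = (R/R_☉)² (T/T_☉)⁴ = (2.80)² × (25800/5772)⁴
       = 7.840 × (4.470)⁴ = 7.840 × 399.2 = 3130.

3.13×10^3 solar luminosities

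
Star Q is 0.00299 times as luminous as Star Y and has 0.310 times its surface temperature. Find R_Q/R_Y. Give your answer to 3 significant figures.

0.569

L ∝ R²T⁴ gives R ∝ √L / T², so
R_Q/R_Y = √(0.00299) / (0.310)² = 0.05468 / 0.09610 = 0.5690.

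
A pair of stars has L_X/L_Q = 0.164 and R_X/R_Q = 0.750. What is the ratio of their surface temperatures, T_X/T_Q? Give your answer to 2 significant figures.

0.73

L ∝ R²T⁴ gives T ∝ (L/R²)^(1/4), so
T_X/T_Q = (0.164 / 0.750²)^(1/4) = (0.2916)^(1/4) = 0.7348.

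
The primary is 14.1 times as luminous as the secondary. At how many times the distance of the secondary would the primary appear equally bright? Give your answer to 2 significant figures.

3.8

Equal flux requires L_p/d_p² = L_s/d_s², so d_p/d_s = √(L_p/L_s)
= √(14.1) = 3.755.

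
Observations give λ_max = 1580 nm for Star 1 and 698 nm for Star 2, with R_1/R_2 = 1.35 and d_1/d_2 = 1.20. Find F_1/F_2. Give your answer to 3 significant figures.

0.0482

Wien's law: T_1/T_2 = λ_2/λ_1 = 698/1580 = 0.4418.
L_1/L_2 = (R_1/R_2)²(T_1/T_2)⁴ = (1.35)²(0.4418)⁴ = 0.06942.
F_1/F_2 = (L_1/L_2)/(d_1/d_2)² = 0.06942/(1.20)² = 0.04821.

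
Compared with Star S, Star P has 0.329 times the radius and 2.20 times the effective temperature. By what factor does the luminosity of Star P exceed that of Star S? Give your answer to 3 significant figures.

2.54

From the Stefan–Boltzmann law, L ∝ R²T⁴, so
L_P/L_S = (R_P/R_S)² (T_P/T_S)⁴ = (0.329)² × (2.20)⁴ = 0.1082 × 23.43 = 2.536.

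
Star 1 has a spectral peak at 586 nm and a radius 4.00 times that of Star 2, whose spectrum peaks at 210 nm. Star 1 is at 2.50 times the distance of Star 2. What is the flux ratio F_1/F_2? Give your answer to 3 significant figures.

Wien's law: T_1/T_2 = λ_2/λ_1 = 210/586 = 0.3584.
L_1/L_2 = (R_1/R_2)²(T_1/T_2)⁴ = (4.00)²(0.3584)⁴ = 0.2639.
F_1/F_2 = (L_1/L_2)/(d_1/d_2)² = 0.2639/(2.50)² = 0.04222.

0.0422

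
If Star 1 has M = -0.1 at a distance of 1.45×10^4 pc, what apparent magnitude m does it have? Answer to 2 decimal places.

15.71

m = M + 5 log₁₀(d/10 pc) = -0.1 + 5 log₁₀(1.45×10^4/10)
  = -0.1 + 5 × 3.161 = -0.1 + 15.81 = 15.71.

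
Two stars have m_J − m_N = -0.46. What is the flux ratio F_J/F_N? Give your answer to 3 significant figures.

F_J/F_N = 10^(−(m_J − m_N)/2.5) = 10^(0.46/2.5) = 10^0.184 = 1.528.

1.53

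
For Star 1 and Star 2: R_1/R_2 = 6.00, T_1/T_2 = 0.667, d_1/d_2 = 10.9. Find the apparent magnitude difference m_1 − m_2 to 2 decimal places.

L_1/L_2 = (6.00)²(0.667)⁴ = 7.125.
F_1/F_2 = (L_1/L_2)/(d_1/d_2)² = 7.125/118.8 = 0.05997.
m_1 − m_2 = −2.5 log₁₀(0.05997) = 3.06.

3.06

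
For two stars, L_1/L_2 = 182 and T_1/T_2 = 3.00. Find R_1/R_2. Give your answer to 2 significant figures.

L ∝ R²T⁴ gives R ∝ √L / T², so
R_1/R_2 = √(182) / (3.00)² = 13.49 / 9.000 = 1.499.

1.5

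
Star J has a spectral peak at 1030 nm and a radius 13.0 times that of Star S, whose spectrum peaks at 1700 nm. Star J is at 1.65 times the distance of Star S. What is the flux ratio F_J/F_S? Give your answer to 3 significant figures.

Wien's law: T_J/T_S = λ_S/λ_J = 1700/1030 = 1.650.
L_J/L_S = (R_J/R_S)²(T_J/T_S)⁴ = (13.0)²(1.650)⁴ = 1254.
F_J/F_S = (L_J/L_S)/(d_J/d_S)² = 1254/(1.65)² = 460.6.

461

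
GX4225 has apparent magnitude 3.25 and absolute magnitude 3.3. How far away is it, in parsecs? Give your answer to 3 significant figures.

9.77 pc

m − M = 5 log₁₀(d/10 pc)
3.25 − (3.3) = -0.05 = 5 log₁₀(d/10)
d = 10 × 10^(-0.05/5) = 10 × 10^-0.010 = 9.772 pc.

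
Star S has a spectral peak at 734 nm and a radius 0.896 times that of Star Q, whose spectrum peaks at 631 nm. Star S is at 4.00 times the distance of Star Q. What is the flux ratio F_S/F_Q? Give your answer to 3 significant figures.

Wien's law: T_S/T_Q = λ_Q/λ_S = 631/734 = 0.8597.
L_S/L_Q = (R_S/R_Q)²(T_S/T_Q)⁴ = (0.896)²(0.8597)⁴ = 0.4385.
F_S/F_Q = (L_S/L_Q)/(d_S/d_Q)² = 0.4385/(4.00)² = 0.02740.

0.0274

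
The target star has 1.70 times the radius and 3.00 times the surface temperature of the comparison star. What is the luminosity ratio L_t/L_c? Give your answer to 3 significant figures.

From the Stefan–Boltzmann law, L ∝ R²T⁴, so
L_t/L_c = (R_t/R_c)² (T_t/T_c)⁴ = (1.70)² × (3.00)⁴ = 2.890 × 81.00 = 234.1.

234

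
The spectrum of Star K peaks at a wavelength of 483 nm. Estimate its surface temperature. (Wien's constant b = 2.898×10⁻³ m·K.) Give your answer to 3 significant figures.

6.00×10^3 K

T = b/λ_max = 2.898×10⁻³ / (483×10⁻⁹) = 6000 K.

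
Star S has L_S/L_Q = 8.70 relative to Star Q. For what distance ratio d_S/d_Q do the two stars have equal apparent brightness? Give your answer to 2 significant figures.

2.9

Equal flux requires L_S/d_S² = L_Q/d_Q², so d_S/d_Q = √(L_S/L_Q)
= √(8.70) = 2.950.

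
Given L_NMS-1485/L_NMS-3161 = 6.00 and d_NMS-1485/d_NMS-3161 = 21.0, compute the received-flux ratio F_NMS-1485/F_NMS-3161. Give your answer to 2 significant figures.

0.014

F = L/(4πd²), so F_NMS-1485/F_NMS-3161 = (L_NMS-1485/L_NMS-3161) / (d_NMS-1485/d_NMS-3161)²
= 6.00 / (21.0)² = 6.00 / 441.0 = 0.01361.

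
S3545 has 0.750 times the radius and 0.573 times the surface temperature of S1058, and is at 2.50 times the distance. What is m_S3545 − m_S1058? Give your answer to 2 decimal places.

5.03

L_S3545/L_S1058 = (0.750)²(0.573)⁴ = 0.06064.
F_S3545/F_S1058 = (L_S3545/L_S1058)/(d_S3545/d_S1058)² = 0.06064/6.250 = 0.009702.
m_S3545 − m_S1058 = −2.5 log₁₀(0.009702) = 5.03.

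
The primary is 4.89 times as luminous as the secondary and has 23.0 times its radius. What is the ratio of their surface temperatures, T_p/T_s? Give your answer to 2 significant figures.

0.31

L ∝ R²T⁴ gives T ∝ (L/R²)^(1/4), so
T_p/T_s = (4.89 / 23.0²)^(1/4) = (0.009244)^(1/4) = 0.3101.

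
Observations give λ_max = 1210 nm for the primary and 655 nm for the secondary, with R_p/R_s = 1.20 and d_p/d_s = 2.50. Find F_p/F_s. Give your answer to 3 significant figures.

0.0198

Wien's law: T_p/T_s = λ_s/λ_p = 655/1210 = 0.5413.
L_p/L_s = (R_p/R_s)²(T_p/T_s)⁴ = (1.20)²(0.5413)⁴ = 0.1236.
F_p/F_s = (L_p/L_s)/(d_p/d_s)² = 0.1236/(2.50)² = 0.01978.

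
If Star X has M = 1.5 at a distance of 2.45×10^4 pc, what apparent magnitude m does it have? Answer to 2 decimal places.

18.45

m = M + 5 log₁₀(d/10 pc) = 1.5 + 5 log₁₀(2.45×10^4/10)
  = 1.5 + 5 × 3.389 = 1.5 + 16.95 = 18.45.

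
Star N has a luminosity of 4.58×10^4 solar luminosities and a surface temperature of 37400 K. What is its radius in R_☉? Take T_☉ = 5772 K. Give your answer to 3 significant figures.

5.10 R_☉

R/R_☉ = √(L/L_☉) / (T/T_☉)² = √(4.58×10^4) / (6.480)²
       = 214.0 / 41.98 = 5.097.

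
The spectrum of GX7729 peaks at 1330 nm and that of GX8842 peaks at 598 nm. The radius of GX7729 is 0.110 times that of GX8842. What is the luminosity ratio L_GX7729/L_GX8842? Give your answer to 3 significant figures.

Wien's law gives T ∝ 1/λ_max, so T_GX7729/T_GX8842 = λ_GX8842/λ_GX7729 = 598/1330 = 0.4496.
Then L ∝ R²T⁴ gives L_GX7729/L_GX8842 = (0.110)² × (0.4496)⁴ = 0.01210 × 0.04087 = 4.945×10^-4.

4.95×10^-4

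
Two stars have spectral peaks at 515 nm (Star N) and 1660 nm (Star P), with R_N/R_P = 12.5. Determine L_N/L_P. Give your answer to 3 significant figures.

Wien's law gives T ∝ 1/λ_max, so T_N/T_P = λ_P/λ_N = 1660/515 = 3.223.
Then L ∝ R²T⁴ gives L_N/L_P = (12.5)² × (3.223)⁴ = 156.2 × 107.9 = 1.687×10^4.

1.69×10^4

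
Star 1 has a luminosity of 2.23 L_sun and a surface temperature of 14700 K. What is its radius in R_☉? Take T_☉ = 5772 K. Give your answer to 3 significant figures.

R/R_☉ = √(L/L_☉) / (T/T_☉)² = √(2.23) / (2.547)²
       = 1.493 / 6.486 = 0.2302.

0.230 R_☉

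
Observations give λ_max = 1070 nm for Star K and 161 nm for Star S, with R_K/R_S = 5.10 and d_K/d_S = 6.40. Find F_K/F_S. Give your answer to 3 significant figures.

Wien's law: T_K/T_S = λ_S/λ_K = 161/1070 = 0.1505.
L_K/L_S = (R_K/R_S)²(T_K/T_S)⁴ = (5.10)²(0.1505)⁴ = 0.01333.
F_K/F_S = (L_K/L_S)/(d_K/d_S)² = 0.01333/(6.40)² = 3.255×10^-4.

3.25×10^-4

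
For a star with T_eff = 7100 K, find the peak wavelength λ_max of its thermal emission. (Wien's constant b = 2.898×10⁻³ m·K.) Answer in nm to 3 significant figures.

λ_max = b/T = 2.898×10⁻³ / 7100 = 4.08×10^-7 m = 408.2 nm.

408 nm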